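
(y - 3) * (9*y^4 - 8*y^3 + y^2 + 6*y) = 9*y^5 - 35*y^4 + 25*y^3 + 3*y^2 - 18*y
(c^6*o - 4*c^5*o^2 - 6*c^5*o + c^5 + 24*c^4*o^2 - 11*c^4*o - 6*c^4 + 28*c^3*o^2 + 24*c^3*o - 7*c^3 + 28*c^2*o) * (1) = c^6*o - 4*c^5*o^2 - 6*c^5*o + c^5 + 24*c^4*o^2 - 11*c^4*o - 6*c^4 + 28*c^3*o^2 + 24*c^3*o - 7*c^3 + 28*c^2*o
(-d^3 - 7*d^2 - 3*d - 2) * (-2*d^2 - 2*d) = 2*d^5 + 16*d^4 + 20*d^3 + 10*d^2 + 4*d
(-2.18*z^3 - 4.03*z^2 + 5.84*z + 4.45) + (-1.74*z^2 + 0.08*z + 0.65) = -2.18*z^3 - 5.77*z^2 + 5.92*z + 5.1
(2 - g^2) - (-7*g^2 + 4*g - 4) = 6*g^2 - 4*g + 6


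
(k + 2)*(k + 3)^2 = k^3 + 8*k^2 + 21*k + 18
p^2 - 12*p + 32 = (p - 8)*(p - 4)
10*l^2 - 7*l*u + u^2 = (-5*l + u)*(-2*l + u)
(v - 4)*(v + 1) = v^2 - 3*v - 4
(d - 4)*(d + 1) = d^2 - 3*d - 4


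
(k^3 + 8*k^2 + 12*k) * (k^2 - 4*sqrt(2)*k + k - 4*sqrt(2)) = k^5 - 4*sqrt(2)*k^4 + 9*k^4 - 36*sqrt(2)*k^3 + 20*k^3 - 80*sqrt(2)*k^2 + 12*k^2 - 48*sqrt(2)*k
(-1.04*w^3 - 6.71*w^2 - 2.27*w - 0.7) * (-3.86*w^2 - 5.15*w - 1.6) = 4.0144*w^5 + 31.2566*w^4 + 44.9827*w^3 + 25.1285*w^2 + 7.237*w + 1.12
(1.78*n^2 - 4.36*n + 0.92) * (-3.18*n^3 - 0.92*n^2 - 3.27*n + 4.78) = -5.6604*n^5 + 12.2272*n^4 - 4.735*n^3 + 21.9192*n^2 - 23.8492*n + 4.3976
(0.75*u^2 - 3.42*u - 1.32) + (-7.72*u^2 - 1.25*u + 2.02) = -6.97*u^2 - 4.67*u + 0.7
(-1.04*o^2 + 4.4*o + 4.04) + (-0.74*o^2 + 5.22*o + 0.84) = -1.78*o^2 + 9.62*o + 4.88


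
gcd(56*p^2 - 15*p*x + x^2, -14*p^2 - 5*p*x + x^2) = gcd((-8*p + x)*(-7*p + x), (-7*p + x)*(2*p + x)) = -7*p + x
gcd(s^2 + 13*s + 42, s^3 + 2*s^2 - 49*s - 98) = s + 7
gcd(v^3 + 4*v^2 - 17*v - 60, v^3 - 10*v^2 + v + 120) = v + 3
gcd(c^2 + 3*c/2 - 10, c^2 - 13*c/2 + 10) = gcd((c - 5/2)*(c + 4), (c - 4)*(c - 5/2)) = c - 5/2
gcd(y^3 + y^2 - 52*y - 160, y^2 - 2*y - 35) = y + 5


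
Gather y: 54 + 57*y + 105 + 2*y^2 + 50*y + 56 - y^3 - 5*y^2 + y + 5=-y^3 - 3*y^2 + 108*y + 220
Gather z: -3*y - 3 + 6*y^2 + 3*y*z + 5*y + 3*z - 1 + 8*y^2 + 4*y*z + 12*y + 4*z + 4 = 14*y^2 + 14*y + z*(7*y + 7)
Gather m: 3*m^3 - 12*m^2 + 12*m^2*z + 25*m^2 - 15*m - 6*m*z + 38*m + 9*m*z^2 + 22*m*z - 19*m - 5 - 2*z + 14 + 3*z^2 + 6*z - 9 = 3*m^3 + m^2*(12*z + 13) + m*(9*z^2 + 16*z + 4) + 3*z^2 + 4*z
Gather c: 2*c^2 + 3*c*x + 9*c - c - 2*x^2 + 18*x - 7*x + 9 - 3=2*c^2 + c*(3*x + 8) - 2*x^2 + 11*x + 6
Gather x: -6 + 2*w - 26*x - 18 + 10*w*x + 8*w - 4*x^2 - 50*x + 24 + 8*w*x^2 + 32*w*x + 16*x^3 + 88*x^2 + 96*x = 10*w + 16*x^3 + x^2*(8*w + 84) + x*(42*w + 20)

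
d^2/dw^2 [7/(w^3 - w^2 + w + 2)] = 14*((1 - 3*w)*(w^3 - w^2 + w + 2) + (3*w^2 - 2*w + 1)^2)/(w^3 - w^2 + w + 2)^3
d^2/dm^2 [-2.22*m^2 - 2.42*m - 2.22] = -4.44000000000000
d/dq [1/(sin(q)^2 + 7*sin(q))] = -(2*sin(q) + 7)*cos(q)/((sin(q) + 7)^2*sin(q)^2)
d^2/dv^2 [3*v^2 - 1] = 6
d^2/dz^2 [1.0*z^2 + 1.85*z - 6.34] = 2.00000000000000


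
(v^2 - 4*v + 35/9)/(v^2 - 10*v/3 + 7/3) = (v - 5/3)/(v - 1)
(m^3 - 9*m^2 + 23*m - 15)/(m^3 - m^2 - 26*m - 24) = (-m^3 + 9*m^2 - 23*m + 15)/(-m^3 + m^2 + 26*m + 24)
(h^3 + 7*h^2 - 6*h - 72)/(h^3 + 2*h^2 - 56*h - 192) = (h - 3)/(h - 8)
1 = 1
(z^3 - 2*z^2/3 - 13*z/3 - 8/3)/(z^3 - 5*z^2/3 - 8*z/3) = (z + 1)/z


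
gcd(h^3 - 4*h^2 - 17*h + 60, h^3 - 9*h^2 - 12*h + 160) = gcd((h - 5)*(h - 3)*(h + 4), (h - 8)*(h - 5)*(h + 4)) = h^2 - h - 20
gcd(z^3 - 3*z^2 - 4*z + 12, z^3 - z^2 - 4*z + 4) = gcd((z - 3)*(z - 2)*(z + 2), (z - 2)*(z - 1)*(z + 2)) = z^2 - 4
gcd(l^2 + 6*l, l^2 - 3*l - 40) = 1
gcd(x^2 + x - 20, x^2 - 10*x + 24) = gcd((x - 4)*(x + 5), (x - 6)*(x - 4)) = x - 4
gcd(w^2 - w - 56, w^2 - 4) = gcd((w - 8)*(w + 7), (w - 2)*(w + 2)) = 1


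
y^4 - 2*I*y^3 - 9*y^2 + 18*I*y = y*(y - 3)*(y + 3)*(y - 2*I)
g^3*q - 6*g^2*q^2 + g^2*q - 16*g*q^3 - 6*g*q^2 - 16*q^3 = (g - 8*q)*(g + 2*q)*(g*q + q)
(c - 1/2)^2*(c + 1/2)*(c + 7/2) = c^4 + 3*c^3 - 2*c^2 - 3*c/4 + 7/16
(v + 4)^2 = v^2 + 8*v + 16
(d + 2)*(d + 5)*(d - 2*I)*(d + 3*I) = d^4 + 7*d^3 + I*d^3 + 16*d^2 + 7*I*d^2 + 42*d + 10*I*d + 60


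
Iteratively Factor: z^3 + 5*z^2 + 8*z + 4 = (z + 2)*(z^2 + 3*z + 2) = (z + 2)^2*(z + 1)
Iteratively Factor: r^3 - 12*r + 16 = (r + 4)*(r^2 - 4*r + 4) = (r - 2)*(r + 4)*(r - 2)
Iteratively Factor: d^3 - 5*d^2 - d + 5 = (d - 5)*(d^2 - 1) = (d - 5)*(d - 1)*(d + 1)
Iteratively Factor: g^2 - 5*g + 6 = (g - 2)*(g - 3)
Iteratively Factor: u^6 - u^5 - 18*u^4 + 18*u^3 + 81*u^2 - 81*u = (u + 3)*(u^5 - 4*u^4 - 6*u^3 + 36*u^2 - 27*u) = (u + 3)^2*(u^4 - 7*u^3 + 15*u^2 - 9*u) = (u - 3)*(u + 3)^2*(u^3 - 4*u^2 + 3*u) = (u - 3)*(u - 1)*(u + 3)^2*(u^2 - 3*u) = u*(u - 3)*(u - 1)*(u + 3)^2*(u - 3)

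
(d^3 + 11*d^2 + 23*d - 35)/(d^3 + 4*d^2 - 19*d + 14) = (d + 5)/(d - 2)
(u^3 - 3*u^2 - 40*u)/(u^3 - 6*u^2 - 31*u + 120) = u/(u - 3)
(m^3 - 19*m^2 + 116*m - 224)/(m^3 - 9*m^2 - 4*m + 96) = (m - 7)/(m + 3)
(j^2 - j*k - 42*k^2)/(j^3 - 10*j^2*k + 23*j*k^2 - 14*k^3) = (j + 6*k)/(j^2 - 3*j*k + 2*k^2)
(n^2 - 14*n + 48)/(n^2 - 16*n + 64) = (n - 6)/(n - 8)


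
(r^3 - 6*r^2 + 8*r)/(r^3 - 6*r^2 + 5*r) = (r^2 - 6*r + 8)/(r^2 - 6*r + 5)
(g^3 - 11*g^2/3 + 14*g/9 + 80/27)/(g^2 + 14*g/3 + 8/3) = (9*g^2 - 39*g + 40)/(9*(g + 4))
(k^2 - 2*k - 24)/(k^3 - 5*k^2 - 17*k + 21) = (k^2 - 2*k - 24)/(k^3 - 5*k^2 - 17*k + 21)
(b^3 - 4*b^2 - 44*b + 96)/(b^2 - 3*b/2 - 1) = 2*(b^2 - 2*b - 48)/(2*b + 1)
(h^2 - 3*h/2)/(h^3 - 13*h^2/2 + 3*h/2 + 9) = h/(h^2 - 5*h - 6)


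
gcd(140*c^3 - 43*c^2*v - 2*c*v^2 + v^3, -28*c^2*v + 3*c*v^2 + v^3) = -28*c^2 + 3*c*v + v^2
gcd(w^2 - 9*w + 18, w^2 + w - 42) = w - 6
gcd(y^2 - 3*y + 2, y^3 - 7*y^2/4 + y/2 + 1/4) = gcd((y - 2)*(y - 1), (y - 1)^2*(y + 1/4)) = y - 1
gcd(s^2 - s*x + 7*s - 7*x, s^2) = 1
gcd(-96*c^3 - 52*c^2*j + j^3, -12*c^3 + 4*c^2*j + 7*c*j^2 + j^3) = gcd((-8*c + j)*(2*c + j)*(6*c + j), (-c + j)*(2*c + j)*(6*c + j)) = 12*c^2 + 8*c*j + j^2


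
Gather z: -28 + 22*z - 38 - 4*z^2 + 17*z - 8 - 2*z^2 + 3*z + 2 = -6*z^2 + 42*z - 72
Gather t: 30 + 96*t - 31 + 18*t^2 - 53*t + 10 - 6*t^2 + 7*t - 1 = 12*t^2 + 50*t + 8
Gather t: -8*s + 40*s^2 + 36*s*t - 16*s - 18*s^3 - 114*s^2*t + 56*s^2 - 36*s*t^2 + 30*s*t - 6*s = -18*s^3 + 96*s^2 - 36*s*t^2 - 30*s + t*(-114*s^2 + 66*s)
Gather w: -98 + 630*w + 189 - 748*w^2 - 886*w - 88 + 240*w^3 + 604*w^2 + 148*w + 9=240*w^3 - 144*w^2 - 108*w + 12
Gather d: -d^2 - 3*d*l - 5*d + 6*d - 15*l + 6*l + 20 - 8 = -d^2 + d*(1 - 3*l) - 9*l + 12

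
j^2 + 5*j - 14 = (j - 2)*(j + 7)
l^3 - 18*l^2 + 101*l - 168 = (l - 8)*(l - 7)*(l - 3)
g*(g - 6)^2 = g^3 - 12*g^2 + 36*g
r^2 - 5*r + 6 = (r - 3)*(r - 2)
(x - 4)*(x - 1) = x^2 - 5*x + 4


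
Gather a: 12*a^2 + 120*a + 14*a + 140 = 12*a^2 + 134*a + 140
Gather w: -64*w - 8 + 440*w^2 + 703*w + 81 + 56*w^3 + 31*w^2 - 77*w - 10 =56*w^3 + 471*w^2 + 562*w + 63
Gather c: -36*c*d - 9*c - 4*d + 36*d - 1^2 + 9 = c*(-36*d - 9) + 32*d + 8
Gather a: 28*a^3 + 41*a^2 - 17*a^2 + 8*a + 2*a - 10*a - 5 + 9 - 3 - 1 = 28*a^3 + 24*a^2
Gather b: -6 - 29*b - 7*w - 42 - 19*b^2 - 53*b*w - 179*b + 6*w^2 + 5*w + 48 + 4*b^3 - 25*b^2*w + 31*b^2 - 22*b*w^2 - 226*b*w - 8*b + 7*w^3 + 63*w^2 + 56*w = 4*b^3 + b^2*(12 - 25*w) + b*(-22*w^2 - 279*w - 216) + 7*w^3 + 69*w^2 + 54*w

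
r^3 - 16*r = r*(r - 4)*(r + 4)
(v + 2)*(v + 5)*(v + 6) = v^3 + 13*v^2 + 52*v + 60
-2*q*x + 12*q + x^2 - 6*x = (-2*q + x)*(x - 6)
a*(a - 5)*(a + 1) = a^3 - 4*a^2 - 5*a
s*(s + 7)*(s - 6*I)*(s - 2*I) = s^4 + 7*s^3 - 8*I*s^3 - 12*s^2 - 56*I*s^2 - 84*s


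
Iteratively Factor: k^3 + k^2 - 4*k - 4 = (k + 2)*(k^2 - k - 2) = (k - 2)*(k + 2)*(k + 1)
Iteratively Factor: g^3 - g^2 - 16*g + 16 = (g + 4)*(g^2 - 5*g + 4) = (g - 1)*(g + 4)*(g - 4)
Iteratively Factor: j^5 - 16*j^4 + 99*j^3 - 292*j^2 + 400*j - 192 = (j - 4)*(j^4 - 12*j^3 + 51*j^2 - 88*j + 48) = (j - 4)*(j - 3)*(j^3 - 9*j^2 + 24*j - 16) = (j - 4)^2*(j - 3)*(j^2 - 5*j + 4) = (j - 4)^3*(j - 3)*(j - 1)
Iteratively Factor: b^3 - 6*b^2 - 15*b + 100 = (b - 5)*(b^2 - b - 20) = (b - 5)^2*(b + 4)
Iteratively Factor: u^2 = (u)*(u)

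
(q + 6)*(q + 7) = q^2 + 13*q + 42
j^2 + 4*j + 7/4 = (j + 1/2)*(j + 7/2)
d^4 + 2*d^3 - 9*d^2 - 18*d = d*(d - 3)*(d + 2)*(d + 3)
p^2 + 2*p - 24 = (p - 4)*(p + 6)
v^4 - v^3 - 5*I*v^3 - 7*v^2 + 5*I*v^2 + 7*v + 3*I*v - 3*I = (v - 1)*(v - 3*I)*(v - I)^2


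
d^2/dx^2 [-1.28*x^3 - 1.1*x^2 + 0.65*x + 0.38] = -7.68*x - 2.2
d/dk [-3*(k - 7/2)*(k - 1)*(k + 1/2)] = -9*k^2 + 24*k - 15/4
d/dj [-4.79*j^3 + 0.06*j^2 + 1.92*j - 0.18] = -14.37*j^2 + 0.12*j + 1.92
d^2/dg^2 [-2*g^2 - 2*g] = -4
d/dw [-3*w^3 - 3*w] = -9*w^2 - 3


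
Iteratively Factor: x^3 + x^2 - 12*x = (x)*(x^2 + x - 12) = x*(x - 3)*(x + 4)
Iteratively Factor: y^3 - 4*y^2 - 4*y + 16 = (y - 2)*(y^2 - 2*y - 8) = (y - 2)*(y + 2)*(y - 4)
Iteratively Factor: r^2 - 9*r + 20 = (r - 4)*(r - 5)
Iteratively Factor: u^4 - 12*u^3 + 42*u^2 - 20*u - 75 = (u - 5)*(u^3 - 7*u^2 + 7*u + 15) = (u - 5)*(u - 3)*(u^2 - 4*u - 5) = (u - 5)*(u - 3)*(u + 1)*(u - 5)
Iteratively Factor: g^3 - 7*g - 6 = (g + 1)*(g^2 - g - 6) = (g - 3)*(g + 1)*(g + 2)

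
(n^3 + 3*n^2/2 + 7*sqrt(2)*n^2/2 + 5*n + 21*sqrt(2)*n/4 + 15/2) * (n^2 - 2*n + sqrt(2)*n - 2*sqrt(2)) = n^5 - n^4/2 + 9*sqrt(2)*n^4/2 - 9*sqrt(2)*n^3/4 + 9*n^3 - 17*sqrt(2)*n^2/2 - 6*n^2 - 36*n - 5*sqrt(2)*n/2 - 15*sqrt(2)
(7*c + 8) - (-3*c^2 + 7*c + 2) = 3*c^2 + 6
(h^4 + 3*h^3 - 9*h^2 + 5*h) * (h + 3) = h^5 + 6*h^4 - 22*h^2 + 15*h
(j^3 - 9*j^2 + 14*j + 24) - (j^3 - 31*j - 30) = -9*j^2 + 45*j + 54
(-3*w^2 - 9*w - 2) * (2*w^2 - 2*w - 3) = -6*w^4 - 12*w^3 + 23*w^2 + 31*w + 6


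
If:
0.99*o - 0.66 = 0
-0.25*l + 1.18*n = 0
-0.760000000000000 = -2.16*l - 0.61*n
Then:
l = 0.33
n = 0.07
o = 0.67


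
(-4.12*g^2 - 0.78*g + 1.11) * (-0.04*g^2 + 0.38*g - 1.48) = 0.1648*g^4 - 1.5344*g^3 + 5.7568*g^2 + 1.5762*g - 1.6428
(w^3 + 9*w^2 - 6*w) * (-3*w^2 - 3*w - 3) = -3*w^5 - 30*w^4 - 12*w^3 - 9*w^2 + 18*w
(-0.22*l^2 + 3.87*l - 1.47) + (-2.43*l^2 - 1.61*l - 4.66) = -2.65*l^2 + 2.26*l - 6.13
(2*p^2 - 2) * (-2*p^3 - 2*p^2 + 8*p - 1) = -4*p^5 - 4*p^4 + 20*p^3 + 2*p^2 - 16*p + 2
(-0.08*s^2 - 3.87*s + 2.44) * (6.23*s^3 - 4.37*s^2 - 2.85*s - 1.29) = -0.4984*s^5 - 23.7605*s^4 + 32.3411*s^3 + 0.4699*s^2 - 1.9617*s - 3.1476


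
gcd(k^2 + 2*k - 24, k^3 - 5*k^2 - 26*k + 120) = k - 4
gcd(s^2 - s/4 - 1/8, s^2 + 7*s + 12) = 1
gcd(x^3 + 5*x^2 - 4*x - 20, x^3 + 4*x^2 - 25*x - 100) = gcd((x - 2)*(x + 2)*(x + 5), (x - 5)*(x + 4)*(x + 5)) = x + 5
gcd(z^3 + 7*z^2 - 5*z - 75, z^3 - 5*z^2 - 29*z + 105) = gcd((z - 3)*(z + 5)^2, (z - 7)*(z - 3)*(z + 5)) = z^2 + 2*z - 15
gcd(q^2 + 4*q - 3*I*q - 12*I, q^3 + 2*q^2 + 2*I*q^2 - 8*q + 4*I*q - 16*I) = q + 4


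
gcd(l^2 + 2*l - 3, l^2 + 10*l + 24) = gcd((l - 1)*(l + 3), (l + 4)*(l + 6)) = 1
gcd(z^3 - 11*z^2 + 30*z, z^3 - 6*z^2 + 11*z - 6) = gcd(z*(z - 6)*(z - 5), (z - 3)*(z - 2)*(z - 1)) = 1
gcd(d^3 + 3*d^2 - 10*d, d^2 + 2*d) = d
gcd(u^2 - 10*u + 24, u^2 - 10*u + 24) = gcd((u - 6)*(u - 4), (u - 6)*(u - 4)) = u^2 - 10*u + 24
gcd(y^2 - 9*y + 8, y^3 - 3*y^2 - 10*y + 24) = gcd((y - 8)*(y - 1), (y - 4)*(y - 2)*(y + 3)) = 1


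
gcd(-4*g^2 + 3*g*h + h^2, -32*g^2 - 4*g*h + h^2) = 4*g + h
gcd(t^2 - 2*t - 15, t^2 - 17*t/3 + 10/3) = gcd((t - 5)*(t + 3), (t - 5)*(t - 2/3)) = t - 5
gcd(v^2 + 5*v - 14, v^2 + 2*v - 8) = v - 2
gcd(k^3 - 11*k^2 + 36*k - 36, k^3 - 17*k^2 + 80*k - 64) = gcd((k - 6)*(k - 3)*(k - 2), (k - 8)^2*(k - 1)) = 1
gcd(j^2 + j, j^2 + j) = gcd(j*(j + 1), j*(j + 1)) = j^2 + j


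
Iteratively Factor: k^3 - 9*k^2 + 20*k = (k - 5)*(k^2 - 4*k) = (k - 5)*(k - 4)*(k)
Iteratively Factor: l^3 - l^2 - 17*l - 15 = (l - 5)*(l^2 + 4*l + 3) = (l - 5)*(l + 3)*(l + 1)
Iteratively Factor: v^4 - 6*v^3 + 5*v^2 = (v)*(v^3 - 6*v^2 + 5*v) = v*(v - 5)*(v^2 - v) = v^2*(v - 5)*(v - 1)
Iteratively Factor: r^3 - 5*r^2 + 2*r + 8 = (r - 2)*(r^2 - 3*r - 4) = (r - 2)*(r + 1)*(r - 4)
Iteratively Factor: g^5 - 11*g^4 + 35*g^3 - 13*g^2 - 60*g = (g - 5)*(g^4 - 6*g^3 + 5*g^2 + 12*g) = (g - 5)*(g + 1)*(g^3 - 7*g^2 + 12*g) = (g - 5)*(g - 3)*(g + 1)*(g^2 - 4*g) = (g - 5)*(g - 4)*(g - 3)*(g + 1)*(g)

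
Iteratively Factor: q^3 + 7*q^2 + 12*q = (q)*(q^2 + 7*q + 12) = q*(q + 4)*(q + 3)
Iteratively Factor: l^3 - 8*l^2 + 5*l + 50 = (l - 5)*(l^2 - 3*l - 10) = (l - 5)^2*(l + 2)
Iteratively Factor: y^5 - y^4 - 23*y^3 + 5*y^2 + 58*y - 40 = (y - 1)*(y^4 - 23*y^2 - 18*y + 40) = (y - 1)*(y + 4)*(y^3 - 4*y^2 - 7*y + 10) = (y - 1)*(y + 2)*(y + 4)*(y^2 - 6*y + 5) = (y - 5)*(y - 1)*(y + 2)*(y + 4)*(y - 1)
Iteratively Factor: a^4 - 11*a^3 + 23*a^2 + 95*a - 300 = (a + 3)*(a^3 - 14*a^2 + 65*a - 100) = (a - 5)*(a + 3)*(a^2 - 9*a + 20) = (a - 5)*(a - 4)*(a + 3)*(a - 5)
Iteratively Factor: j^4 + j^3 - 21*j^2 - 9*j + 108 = (j - 3)*(j^3 + 4*j^2 - 9*j - 36) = (j - 3)*(j + 4)*(j^2 - 9) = (j - 3)^2*(j + 4)*(j + 3)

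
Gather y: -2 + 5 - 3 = 0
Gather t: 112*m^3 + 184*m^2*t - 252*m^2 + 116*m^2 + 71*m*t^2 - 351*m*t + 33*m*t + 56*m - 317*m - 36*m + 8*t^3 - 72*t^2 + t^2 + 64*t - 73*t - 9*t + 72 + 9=112*m^3 - 136*m^2 - 297*m + 8*t^3 + t^2*(71*m - 71) + t*(184*m^2 - 318*m - 18) + 81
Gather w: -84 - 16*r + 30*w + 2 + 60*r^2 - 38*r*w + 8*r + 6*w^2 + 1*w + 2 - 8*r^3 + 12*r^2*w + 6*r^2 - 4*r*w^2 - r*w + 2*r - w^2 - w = -8*r^3 + 66*r^2 - 6*r + w^2*(5 - 4*r) + w*(12*r^2 - 39*r + 30) - 80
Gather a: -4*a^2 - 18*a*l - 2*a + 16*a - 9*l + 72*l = -4*a^2 + a*(14 - 18*l) + 63*l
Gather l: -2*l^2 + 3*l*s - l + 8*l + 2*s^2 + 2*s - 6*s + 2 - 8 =-2*l^2 + l*(3*s + 7) + 2*s^2 - 4*s - 6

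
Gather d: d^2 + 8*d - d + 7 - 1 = d^2 + 7*d + 6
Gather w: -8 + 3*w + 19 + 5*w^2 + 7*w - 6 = 5*w^2 + 10*w + 5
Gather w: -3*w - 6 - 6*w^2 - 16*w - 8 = -6*w^2 - 19*w - 14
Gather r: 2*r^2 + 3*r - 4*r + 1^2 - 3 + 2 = 2*r^2 - r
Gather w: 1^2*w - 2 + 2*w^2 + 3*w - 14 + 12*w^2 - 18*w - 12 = 14*w^2 - 14*w - 28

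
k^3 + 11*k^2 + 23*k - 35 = (k - 1)*(k + 5)*(k + 7)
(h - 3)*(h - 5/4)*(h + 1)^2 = h^4 - 9*h^3/4 - 15*h^2/4 + 13*h/4 + 15/4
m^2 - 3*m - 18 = (m - 6)*(m + 3)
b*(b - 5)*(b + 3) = b^3 - 2*b^2 - 15*b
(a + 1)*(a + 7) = a^2 + 8*a + 7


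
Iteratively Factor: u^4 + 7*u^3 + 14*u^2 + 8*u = (u + 2)*(u^3 + 5*u^2 + 4*u) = u*(u + 2)*(u^2 + 5*u + 4) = u*(u + 2)*(u + 4)*(u + 1)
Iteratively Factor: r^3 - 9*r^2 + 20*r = (r - 4)*(r^2 - 5*r) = r*(r - 4)*(r - 5)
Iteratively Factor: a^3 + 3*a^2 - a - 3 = (a + 3)*(a^2 - 1) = (a - 1)*(a + 3)*(a + 1)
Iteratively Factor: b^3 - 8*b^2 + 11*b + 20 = (b - 5)*(b^2 - 3*b - 4) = (b - 5)*(b + 1)*(b - 4)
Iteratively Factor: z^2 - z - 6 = (z - 3)*(z + 2)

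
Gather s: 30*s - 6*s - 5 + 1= 24*s - 4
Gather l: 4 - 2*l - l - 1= 3 - 3*l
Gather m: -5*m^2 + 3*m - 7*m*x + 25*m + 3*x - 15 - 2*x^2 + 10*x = -5*m^2 + m*(28 - 7*x) - 2*x^2 + 13*x - 15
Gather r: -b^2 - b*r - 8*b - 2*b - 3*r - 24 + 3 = -b^2 - 10*b + r*(-b - 3) - 21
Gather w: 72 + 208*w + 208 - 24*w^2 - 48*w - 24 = -24*w^2 + 160*w + 256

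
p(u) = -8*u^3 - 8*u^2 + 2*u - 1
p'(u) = -24*u^2 - 16*u + 2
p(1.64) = -54.52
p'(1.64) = -88.79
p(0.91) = -11.83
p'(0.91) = -32.43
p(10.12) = -9091.55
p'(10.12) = -2617.87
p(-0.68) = -3.54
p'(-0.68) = 1.78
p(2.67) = -204.96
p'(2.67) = -211.81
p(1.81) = -71.03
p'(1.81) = -105.59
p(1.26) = -27.18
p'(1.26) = -56.26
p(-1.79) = 15.67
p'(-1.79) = -46.26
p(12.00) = -14953.00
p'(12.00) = -3646.00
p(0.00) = -1.00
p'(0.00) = 2.00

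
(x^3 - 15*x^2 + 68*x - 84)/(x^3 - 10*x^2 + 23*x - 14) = (x - 6)/(x - 1)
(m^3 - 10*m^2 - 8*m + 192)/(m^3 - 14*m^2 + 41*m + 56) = (m^2 - 2*m - 24)/(m^2 - 6*m - 7)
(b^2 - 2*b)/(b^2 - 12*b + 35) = b*(b - 2)/(b^2 - 12*b + 35)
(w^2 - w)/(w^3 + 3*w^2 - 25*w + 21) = w/(w^2 + 4*w - 21)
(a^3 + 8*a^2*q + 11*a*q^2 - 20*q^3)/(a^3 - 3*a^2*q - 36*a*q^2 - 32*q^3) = (-a^2 - 4*a*q + 5*q^2)/(-a^2 + 7*a*q + 8*q^2)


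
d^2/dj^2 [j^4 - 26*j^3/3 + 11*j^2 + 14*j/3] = 12*j^2 - 52*j + 22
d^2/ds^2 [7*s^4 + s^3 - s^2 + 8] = 84*s^2 + 6*s - 2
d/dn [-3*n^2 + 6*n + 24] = 6 - 6*n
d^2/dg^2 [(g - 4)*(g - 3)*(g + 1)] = 6*g - 12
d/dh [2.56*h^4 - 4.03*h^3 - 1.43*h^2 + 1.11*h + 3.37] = 10.24*h^3 - 12.09*h^2 - 2.86*h + 1.11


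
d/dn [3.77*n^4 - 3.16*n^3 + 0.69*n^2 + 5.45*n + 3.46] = 15.08*n^3 - 9.48*n^2 + 1.38*n + 5.45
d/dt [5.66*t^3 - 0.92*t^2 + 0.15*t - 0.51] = 16.98*t^2 - 1.84*t + 0.15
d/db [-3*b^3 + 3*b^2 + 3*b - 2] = -9*b^2 + 6*b + 3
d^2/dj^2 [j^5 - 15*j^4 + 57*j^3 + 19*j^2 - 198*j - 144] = 20*j^3 - 180*j^2 + 342*j + 38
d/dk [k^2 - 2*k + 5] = 2*k - 2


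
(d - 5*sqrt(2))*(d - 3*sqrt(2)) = d^2 - 8*sqrt(2)*d + 30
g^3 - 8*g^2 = g^2*(g - 8)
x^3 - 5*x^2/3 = x^2*(x - 5/3)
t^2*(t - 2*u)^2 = t^4 - 4*t^3*u + 4*t^2*u^2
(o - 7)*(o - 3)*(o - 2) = o^3 - 12*o^2 + 41*o - 42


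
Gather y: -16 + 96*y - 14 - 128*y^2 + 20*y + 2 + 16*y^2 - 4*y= -112*y^2 + 112*y - 28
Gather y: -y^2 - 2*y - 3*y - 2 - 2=-y^2 - 5*y - 4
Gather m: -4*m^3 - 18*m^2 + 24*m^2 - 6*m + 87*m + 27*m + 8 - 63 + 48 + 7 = -4*m^3 + 6*m^2 + 108*m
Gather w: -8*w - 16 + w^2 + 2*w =w^2 - 6*w - 16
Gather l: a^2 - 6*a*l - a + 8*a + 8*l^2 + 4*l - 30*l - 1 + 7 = a^2 + 7*a + 8*l^2 + l*(-6*a - 26) + 6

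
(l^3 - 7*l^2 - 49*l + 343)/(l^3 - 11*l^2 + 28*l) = (l^2 - 49)/(l*(l - 4))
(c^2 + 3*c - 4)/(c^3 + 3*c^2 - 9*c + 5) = (c + 4)/(c^2 + 4*c - 5)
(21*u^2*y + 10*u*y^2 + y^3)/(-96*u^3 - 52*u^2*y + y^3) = y*(21*u^2 + 10*u*y + y^2)/(-96*u^3 - 52*u^2*y + y^3)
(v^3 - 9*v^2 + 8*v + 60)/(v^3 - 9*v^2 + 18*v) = (v^2 - 3*v - 10)/(v*(v - 3))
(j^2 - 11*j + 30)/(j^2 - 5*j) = (j - 6)/j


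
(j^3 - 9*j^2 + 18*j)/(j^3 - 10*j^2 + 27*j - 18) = j/(j - 1)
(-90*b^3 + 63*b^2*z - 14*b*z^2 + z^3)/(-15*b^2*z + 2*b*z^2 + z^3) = (30*b^2 - 11*b*z + z^2)/(z*(5*b + z))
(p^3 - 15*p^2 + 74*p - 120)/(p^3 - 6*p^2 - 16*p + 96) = (p - 5)/(p + 4)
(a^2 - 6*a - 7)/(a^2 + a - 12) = (a^2 - 6*a - 7)/(a^2 + a - 12)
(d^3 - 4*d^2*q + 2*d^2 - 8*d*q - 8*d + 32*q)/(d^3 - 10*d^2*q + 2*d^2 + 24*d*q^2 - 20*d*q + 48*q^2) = (-d^2 - 2*d + 8)/(-d^2 + 6*d*q - 2*d + 12*q)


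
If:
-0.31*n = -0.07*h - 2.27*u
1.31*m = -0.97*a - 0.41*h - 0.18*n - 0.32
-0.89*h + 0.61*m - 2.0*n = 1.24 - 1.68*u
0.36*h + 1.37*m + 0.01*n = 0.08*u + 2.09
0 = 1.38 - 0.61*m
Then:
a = -2.50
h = -2.78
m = 2.26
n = 1.56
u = 0.30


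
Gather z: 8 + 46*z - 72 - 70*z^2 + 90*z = -70*z^2 + 136*z - 64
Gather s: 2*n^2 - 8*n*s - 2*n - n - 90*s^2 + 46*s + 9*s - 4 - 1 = 2*n^2 - 3*n - 90*s^2 + s*(55 - 8*n) - 5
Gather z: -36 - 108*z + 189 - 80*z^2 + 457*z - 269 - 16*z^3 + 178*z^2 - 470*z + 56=-16*z^3 + 98*z^2 - 121*z - 60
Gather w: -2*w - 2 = -2*w - 2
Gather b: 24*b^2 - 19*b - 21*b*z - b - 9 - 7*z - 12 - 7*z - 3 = 24*b^2 + b*(-21*z - 20) - 14*z - 24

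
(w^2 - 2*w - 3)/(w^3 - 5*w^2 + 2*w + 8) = (w - 3)/(w^2 - 6*w + 8)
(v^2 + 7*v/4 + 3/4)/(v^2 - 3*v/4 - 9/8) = 2*(v + 1)/(2*v - 3)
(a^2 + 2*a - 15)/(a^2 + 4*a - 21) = (a + 5)/(a + 7)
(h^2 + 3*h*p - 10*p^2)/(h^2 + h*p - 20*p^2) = (-h + 2*p)/(-h + 4*p)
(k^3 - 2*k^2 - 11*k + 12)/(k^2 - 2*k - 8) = (k^2 + 2*k - 3)/(k + 2)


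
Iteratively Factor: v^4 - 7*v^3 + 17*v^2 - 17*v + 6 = (v - 2)*(v^3 - 5*v^2 + 7*v - 3) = (v - 2)*(v - 1)*(v^2 - 4*v + 3) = (v - 2)*(v - 1)^2*(v - 3)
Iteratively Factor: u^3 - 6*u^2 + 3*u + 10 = (u + 1)*(u^2 - 7*u + 10) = (u - 2)*(u + 1)*(u - 5)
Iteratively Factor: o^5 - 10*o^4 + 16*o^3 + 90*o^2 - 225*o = (o + 3)*(o^4 - 13*o^3 + 55*o^2 - 75*o) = (o - 3)*(o + 3)*(o^3 - 10*o^2 + 25*o) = o*(o - 3)*(o + 3)*(o^2 - 10*o + 25) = o*(o - 5)*(o - 3)*(o + 3)*(o - 5)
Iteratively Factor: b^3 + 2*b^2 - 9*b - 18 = (b - 3)*(b^2 + 5*b + 6) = (b - 3)*(b + 2)*(b + 3)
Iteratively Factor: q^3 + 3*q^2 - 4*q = (q + 4)*(q^2 - q) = (q - 1)*(q + 4)*(q)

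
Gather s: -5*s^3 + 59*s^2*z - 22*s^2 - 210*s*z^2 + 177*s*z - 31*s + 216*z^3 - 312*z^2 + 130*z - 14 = -5*s^3 + s^2*(59*z - 22) + s*(-210*z^2 + 177*z - 31) + 216*z^3 - 312*z^2 + 130*z - 14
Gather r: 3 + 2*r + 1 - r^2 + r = -r^2 + 3*r + 4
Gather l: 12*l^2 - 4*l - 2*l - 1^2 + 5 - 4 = 12*l^2 - 6*l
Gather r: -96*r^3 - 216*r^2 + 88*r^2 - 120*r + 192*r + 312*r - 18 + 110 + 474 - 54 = -96*r^3 - 128*r^2 + 384*r + 512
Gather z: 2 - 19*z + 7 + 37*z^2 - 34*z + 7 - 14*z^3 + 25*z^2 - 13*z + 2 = -14*z^3 + 62*z^2 - 66*z + 18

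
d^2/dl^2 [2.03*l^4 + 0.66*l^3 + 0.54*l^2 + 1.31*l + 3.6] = 24.36*l^2 + 3.96*l + 1.08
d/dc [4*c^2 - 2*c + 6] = 8*c - 2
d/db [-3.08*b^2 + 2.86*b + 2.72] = 2.86 - 6.16*b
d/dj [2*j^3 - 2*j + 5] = 6*j^2 - 2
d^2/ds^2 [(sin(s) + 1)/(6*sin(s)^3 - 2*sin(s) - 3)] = (144*sin(s)^7 + 324*sin(s)^6 - 168*sin(s)^5 - 222*sin(s)^4 + 138*sin(s)^3 - 146*sin(s)^2 - 105*sin(s) + 4)/(-6*sin(s)^3 + 2*sin(s) + 3)^3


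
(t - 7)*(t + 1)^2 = t^3 - 5*t^2 - 13*t - 7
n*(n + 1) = n^2 + n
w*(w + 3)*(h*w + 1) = h*w^3 + 3*h*w^2 + w^2 + 3*w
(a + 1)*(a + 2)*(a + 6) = a^3 + 9*a^2 + 20*a + 12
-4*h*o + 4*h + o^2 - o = (-4*h + o)*(o - 1)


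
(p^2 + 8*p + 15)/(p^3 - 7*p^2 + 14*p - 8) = (p^2 + 8*p + 15)/(p^3 - 7*p^2 + 14*p - 8)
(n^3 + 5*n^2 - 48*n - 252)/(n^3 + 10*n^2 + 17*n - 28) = (n^3 + 5*n^2 - 48*n - 252)/(n^3 + 10*n^2 + 17*n - 28)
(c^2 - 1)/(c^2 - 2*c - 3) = (c - 1)/(c - 3)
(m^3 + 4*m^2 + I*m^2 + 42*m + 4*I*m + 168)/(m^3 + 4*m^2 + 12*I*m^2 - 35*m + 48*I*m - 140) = (m - 6*I)/(m + 5*I)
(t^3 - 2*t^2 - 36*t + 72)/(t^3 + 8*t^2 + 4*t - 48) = (t - 6)/(t + 4)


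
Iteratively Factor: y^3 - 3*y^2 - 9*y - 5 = (y + 1)*(y^2 - 4*y - 5) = (y + 1)^2*(y - 5)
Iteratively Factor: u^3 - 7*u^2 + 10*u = (u - 2)*(u^2 - 5*u) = u*(u - 2)*(u - 5)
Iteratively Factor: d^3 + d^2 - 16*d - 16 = (d + 4)*(d^2 - 3*d - 4) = (d - 4)*(d + 4)*(d + 1)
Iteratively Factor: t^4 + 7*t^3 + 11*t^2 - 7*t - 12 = (t + 3)*(t^3 + 4*t^2 - t - 4) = (t - 1)*(t + 3)*(t^2 + 5*t + 4) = (t - 1)*(t + 3)*(t + 4)*(t + 1)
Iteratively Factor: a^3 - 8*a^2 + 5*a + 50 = (a - 5)*(a^2 - 3*a - 10) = (a - 5)^2*(a + 2)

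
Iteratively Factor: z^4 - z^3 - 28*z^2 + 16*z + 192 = (z + 4)*(z^3 - 5*z^2 - 8*z + 48) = (z - 4)*(z + 4)*(z^2 - z - 12) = (z - 4)*(z + 3)*(z + 4)*(z - 4)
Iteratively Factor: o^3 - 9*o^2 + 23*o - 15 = (o - 3)*(o^2 - 6*o + 5) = (o - 3)*(o - 1)*(o - 5)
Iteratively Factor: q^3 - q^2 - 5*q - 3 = (q - 3)*(q^2 + 2*q + 1) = (q - 3)*(q + 1)*(q + 1)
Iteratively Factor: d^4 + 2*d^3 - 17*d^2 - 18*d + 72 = (d - 2)*(d^3 + 4*d^2 - 9*d - 36) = (d - 2)*(d + 3)*(d^2 + d - 12) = (d - 2)*(d + 3)*(d + 4)*(d - 3)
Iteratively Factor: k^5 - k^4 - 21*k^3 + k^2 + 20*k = (k - 5)*(k^4 + 4*k^3 - k^2 - 4*k) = (k - 5)*(k - 1)*(k^3 + 5*k^2 + 4*k) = (k - 5)*(k - 1)*(k + 1)*(k^2 + 4*k) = k*(k - 5)*(k - 1)*(k + 1)*(k + 4)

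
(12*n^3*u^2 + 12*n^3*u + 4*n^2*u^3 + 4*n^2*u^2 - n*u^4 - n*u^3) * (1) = 12*n^3*u^2 + 12*n^3*u + 4*n^2*u^3 + 4*n^2*u^2 - n*u^4 - n*u^3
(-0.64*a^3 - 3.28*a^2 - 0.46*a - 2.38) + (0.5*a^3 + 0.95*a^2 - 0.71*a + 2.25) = -0.14*a^3 - 2.33*a^2 - 1.17*a - 0.13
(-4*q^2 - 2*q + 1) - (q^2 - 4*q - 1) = -5*q^2 + 2*q + 2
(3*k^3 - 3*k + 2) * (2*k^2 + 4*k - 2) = 6*k^5 + 12*k^4 - 12*k^3 - 8*k^2 + 14*k - 4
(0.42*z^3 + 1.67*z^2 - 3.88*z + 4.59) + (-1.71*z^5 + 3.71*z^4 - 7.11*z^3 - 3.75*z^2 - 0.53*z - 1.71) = -1.71*z^5 + 3.71*z^4 - 6.69*z^3 - 2.08*z^2 - 4.41*z + 2.88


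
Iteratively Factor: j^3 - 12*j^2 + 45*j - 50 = (j - 2)*(j^2 - 10*j + 25) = (j - 5)*(j - 2)*(j - 5)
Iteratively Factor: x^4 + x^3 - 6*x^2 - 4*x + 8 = (x - 2)*(x^3 + 3*x^2 - 4) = (x - 2)*(x + 2)*(x^2 + x - 2) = (x - 2)*(x - 1)*(x + 2)*(x + 2)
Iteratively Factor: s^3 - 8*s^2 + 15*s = (s)*(s^2 - 8*s + 15) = s*(s - 5)*(s - 3)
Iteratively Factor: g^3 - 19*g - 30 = (g + 2)*(g^2 - 2*g - 15) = (g + 2)*(g + 3)*(g - 5)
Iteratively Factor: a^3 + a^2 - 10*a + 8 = (a - 1)*(a^2 + 2*a - 8) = (a - 1)*(a + 4)*(a - 2)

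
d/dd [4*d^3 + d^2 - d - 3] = 12*d^2 + 2*d - 1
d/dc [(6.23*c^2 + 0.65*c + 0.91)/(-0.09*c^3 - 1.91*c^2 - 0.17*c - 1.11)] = (0.5607*c^4 + 0.117000000000001*c^3 + 0.4281*c^2 - 10.3544*c - 0.5668)/(0.0081*c^6 + 0.3438*c^5 + 3.6787*c^4 + 0.8492*c^3 + 4.2691*c^2 + 0.3774*c + 1.2321)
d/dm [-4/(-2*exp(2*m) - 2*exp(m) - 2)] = (-4*exp(m) - 2)*exp(m)/(exp(2*m) + exp(m) + 1)^2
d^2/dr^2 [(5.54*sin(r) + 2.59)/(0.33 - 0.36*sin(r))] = 21.4334705075446*(0.993816*sin(r)^2 + 0.910998*sin(r) - 1.987632)/(1.0*sin(r) - 0.916666666666667)^3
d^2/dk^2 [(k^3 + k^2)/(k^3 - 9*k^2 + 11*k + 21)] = 2*(10*k^3 - 63*k^2 + 441)/(k^6 - 30*k^5 + 363*k^4 - 2260*k^3 + 7623*k^2 - 13230*k + 9261)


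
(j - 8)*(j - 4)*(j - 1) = j^3 - 13*j^2 + 44*j - 32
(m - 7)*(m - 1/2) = m^2 - 15*m/2 + 7/2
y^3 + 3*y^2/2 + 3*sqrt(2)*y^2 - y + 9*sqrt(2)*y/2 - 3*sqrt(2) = (y - 1/2)*(y + 2)*(y + 3*sqrt(2))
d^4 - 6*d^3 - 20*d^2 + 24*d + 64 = (d - 8)*(d - 2)*(d + 2)^2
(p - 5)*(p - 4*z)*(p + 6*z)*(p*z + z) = p^4*z + 2*p^3*z^2 - 4*p^3*z - 24*p^2*z^3 - 8*p^2*z^2 - 5*p^2*z + 96*p*z^3 - 10*p*z^2 + 120*z^3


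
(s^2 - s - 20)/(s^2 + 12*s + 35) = (s^2 - s - 20)/(s^2 + 12*s + 35)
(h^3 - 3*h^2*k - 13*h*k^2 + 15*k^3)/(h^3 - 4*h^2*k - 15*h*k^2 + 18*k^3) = (h - 5*k)/(h - 6*k)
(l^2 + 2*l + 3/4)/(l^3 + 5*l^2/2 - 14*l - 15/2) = (l + 3/2)/(l^2 + 2*l - 15)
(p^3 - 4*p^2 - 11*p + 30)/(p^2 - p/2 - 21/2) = 2*(p^2 - 7*p + 10)/(2*p - 7)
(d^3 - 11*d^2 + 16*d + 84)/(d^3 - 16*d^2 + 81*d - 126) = (d + 2)/(d - 3)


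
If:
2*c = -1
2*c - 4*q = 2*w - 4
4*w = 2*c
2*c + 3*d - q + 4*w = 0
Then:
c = -1/2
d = 23/24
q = 7/8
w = -1/4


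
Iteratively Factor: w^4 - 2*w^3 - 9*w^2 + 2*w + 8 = (w + 1)*(w^3 - 3*w^2 - 6*w + 8) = (w + 1)*(w + 2)*(w^2 - 5*w + 4) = (w - 1)*(w + 1)*(w + 2)*(w - 4)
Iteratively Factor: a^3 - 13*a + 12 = (a + 4)*(a^2 - 4*a + 3) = (a - 1)*(a + 4)*(a - 3)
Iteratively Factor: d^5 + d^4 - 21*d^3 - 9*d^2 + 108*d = (d + 4)*(d^4 - 3*d^3 - 9*d^2 + 27*d) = (d - 3)*(d + 4)*(d^3 - 9*d) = d*(d - 3)*(d + 4)*(d^2 - 9) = d*(d - 3)^2*(d + 4)*(d + 3)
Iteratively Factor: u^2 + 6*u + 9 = (u + 3)*(u + 3)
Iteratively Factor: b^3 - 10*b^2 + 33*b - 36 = (b - 3)*(b^2 - 7*b + 12) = (b - 3)^2*(b - 4)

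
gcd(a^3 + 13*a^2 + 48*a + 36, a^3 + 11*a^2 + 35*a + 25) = a + 1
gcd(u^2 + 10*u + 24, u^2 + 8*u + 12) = u + 6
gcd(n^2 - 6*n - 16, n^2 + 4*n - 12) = 1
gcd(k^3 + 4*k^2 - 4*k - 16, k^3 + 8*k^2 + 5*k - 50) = k - 2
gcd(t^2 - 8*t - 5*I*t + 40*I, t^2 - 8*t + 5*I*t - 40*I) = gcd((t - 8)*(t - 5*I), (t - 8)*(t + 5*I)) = t - 8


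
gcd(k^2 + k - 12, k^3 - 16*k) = k + 4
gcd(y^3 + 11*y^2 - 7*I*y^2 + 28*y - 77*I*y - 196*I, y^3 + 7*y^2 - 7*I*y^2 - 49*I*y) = y^2 + y*(7 - 7*I) - 49*I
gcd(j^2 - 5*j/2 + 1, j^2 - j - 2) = j - 2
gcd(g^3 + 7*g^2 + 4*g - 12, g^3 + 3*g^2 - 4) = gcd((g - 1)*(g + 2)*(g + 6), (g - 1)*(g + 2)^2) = g^2 + g - 2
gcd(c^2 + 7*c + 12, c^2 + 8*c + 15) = c + 3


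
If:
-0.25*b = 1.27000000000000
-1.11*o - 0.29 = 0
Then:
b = -5.08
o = -0.26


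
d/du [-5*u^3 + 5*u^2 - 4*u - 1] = -15*u^2 + 10*u - 4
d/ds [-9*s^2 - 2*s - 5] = -18*s - 2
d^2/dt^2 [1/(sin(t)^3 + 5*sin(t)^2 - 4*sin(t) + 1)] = (-9*sin(t)^6 - 55*sin(t)^5 - 80*sin(t)^4 + 149*sin(t)^3 + 130*sin(t)^2 - 130*sin(t) + 22)/(sin(t)^3 + 5*sin(t)^2 - 4*sin(t) + 1)^3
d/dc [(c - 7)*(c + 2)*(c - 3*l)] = 3*c^2 - 6*c*l - 10*c + 15*l - 14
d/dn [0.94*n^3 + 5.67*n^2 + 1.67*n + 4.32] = 2.82*n^2 + 11.34*n + 1.67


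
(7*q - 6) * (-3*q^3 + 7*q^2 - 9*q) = -21*q^4 + 67*q^3 - 105*q^2 + 54*q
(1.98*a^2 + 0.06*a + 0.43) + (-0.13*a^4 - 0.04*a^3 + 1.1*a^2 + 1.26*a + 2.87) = -0.13*a^4 - 0.04*a^3 + 3.08*a^2 + 1.32*a + 3.3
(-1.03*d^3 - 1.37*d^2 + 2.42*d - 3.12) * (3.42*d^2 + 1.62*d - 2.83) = -3.5226*d^5 - 6.354*d^4 + 8.9719*d^3 - 2.8729*d^2 - 11.903*d + 8.8296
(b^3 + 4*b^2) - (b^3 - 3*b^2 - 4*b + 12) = 7*b^2 + 4*b - 12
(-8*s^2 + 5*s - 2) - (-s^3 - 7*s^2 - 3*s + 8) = s^3 - s^2 + 8*s - 10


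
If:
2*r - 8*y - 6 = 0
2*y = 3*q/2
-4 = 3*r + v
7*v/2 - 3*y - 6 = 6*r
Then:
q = -278/207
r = -71/69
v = -21/23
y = -139/138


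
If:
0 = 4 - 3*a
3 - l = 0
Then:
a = 4/3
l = 3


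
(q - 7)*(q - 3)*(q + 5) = q^3 - 5*q^2 - 29*q + 105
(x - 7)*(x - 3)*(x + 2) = x^3 - 8*x^2 + x + 42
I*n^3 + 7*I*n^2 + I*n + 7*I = (n + 7)*(n + I)*(I*n + 1)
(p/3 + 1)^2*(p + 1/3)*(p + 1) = p^4/9 + 22*p^3/27 + 52*p^2/27 + 14*p/9 + 1/3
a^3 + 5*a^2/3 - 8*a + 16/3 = (a - 4/3)*(a - 1)*(a + 4)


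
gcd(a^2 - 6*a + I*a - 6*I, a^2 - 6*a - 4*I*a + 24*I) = a - 6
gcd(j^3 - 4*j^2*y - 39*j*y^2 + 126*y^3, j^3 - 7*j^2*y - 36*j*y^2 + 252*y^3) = -j^2 + j*y + 42*y^2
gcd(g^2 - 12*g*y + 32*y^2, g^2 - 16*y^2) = -g + 4*y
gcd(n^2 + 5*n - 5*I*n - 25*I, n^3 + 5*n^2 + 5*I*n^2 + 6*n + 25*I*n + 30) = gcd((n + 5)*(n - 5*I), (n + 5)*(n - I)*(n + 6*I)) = n + 5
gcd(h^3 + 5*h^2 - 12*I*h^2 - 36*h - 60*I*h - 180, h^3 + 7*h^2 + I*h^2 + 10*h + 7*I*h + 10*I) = h + 5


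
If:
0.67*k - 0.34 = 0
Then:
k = 0.51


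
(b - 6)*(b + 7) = b^2 + b - 42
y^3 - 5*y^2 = y^2*(y - 5)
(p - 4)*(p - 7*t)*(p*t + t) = p^3*t - 7*p^2*t^2 - 3*p^2*t + 21*p*t^2 - 4*p*t + 28*t^2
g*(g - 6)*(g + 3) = g^3 - 3*g^2 - 18*g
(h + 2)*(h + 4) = h^2 + 6*h + 8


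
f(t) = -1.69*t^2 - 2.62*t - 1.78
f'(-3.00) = 7.52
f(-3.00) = -9.13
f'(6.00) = -22.90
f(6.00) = -78.34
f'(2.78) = -12.02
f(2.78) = -22.12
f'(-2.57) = 6.07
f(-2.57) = -6.21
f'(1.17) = -6.57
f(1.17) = -7.16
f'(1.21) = -6.71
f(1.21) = -7.42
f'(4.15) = -16.65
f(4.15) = -41.76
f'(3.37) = -14.01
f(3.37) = -29.80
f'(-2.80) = 6.84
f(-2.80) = -7.69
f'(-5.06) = 14.48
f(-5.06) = -31.79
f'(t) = -3.38*t - 2.62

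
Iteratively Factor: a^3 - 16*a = (a - 4)*(a^2 + 4*a) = a*(a - 4)*(a + 4)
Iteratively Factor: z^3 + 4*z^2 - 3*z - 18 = (z - 2)*(z^2 + 6*z + 9) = (z - 2)*(z + 3)*(z + 3)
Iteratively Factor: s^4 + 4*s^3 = (s)*(s^3 + 4*s^2) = s*(s + 4)*(s^2) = s^2*(s + 4)*(s)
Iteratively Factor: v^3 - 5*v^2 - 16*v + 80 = (v - 4)*(v^2 - v - 20) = (v - 5)*(v - 4)*(v + 4)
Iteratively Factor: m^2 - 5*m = (m - 5)*(m)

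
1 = 1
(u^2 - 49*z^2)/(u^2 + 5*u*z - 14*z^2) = (-u + 7*z)/(-u + 2*z)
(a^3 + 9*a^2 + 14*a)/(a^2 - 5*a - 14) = a*(a + 7)/(a - 7)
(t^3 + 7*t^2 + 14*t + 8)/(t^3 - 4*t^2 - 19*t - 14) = (t + 4)/(t - 7)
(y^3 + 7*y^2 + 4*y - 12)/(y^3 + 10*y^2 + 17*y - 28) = (y^2 + 8*y + 12)/(y^2 + 11*y + 28)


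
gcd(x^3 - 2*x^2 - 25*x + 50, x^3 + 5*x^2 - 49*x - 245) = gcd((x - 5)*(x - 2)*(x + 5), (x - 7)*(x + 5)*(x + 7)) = x + 5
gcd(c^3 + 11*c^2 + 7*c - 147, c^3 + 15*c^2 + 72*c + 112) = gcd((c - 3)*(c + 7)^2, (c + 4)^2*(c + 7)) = c + 7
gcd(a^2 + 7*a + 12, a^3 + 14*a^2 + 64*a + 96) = a + 4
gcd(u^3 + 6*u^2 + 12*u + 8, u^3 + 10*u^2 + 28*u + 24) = u^2 + 4*u + 4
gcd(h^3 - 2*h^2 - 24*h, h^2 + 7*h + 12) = h + 4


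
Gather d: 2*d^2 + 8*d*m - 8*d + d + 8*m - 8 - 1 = 2*d^2 + d*(8*m - 7) + 8*m - 9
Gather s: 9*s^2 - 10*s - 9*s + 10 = 9*s^2 - 19*s + 10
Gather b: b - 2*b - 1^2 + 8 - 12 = -b - 5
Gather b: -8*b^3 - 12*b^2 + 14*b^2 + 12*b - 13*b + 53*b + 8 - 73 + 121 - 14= -8*b^3 + 2*b^2 + 52*b + 42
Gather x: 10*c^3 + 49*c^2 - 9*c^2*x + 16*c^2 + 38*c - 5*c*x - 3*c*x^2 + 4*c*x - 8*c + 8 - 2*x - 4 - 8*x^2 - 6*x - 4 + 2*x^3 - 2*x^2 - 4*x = 10*c^3 + 65*c^2 + 30*c + 2*x^3 + x^2*(-3*c - 10) + x*(-9*c^2 - c - 12)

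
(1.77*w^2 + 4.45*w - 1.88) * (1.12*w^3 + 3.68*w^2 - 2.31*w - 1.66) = 1.9824*w^5 + 11.4976*w^4 + 10.1817*w^3 - 20.1361*w^2 - 3.0442*w + 3.1208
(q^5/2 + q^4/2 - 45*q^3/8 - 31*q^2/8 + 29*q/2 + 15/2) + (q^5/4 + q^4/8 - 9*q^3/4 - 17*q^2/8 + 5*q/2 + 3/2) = 3*q^5/4 + 5*q^4/8 - 63*q^3/8 - 6*q^2 + 17*q + 9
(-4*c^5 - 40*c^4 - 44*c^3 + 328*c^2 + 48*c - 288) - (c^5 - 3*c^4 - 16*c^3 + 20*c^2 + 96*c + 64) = -5*c^5 - 37*c^4 - 28*c^3 + 308*c^2 - 48*c - 352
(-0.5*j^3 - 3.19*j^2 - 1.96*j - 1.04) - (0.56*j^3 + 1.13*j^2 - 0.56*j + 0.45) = -1.06*j^3 - 4.32*j^2 - 1.4*j - 1.49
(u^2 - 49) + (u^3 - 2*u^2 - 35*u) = u^3 - u^2 - 35*u - 49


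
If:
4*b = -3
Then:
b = -3/4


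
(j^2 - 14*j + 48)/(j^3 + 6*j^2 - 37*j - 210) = (j - 8)/(j^2 + 12*j + 35)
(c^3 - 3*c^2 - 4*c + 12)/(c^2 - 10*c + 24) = (c^3 - 3*c^2 - 4*c + 12)/(c^2 - 10*c + 24)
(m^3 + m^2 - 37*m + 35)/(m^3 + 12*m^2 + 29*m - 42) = (m - 5)/(m + 6)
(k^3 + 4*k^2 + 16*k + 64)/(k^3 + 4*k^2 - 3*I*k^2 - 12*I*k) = (k^2 + 16)/(k*(k - 3*I))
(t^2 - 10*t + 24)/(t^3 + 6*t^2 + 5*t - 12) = (t^2 - 10*t + 24)/(t^3 + 6*t^2 + 5*t - 12)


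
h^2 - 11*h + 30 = (h - 6)*(h - 5)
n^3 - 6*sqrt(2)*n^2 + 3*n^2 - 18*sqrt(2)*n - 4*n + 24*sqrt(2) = (n - 1)*(n + 4)*(n - 6*sqrt(2))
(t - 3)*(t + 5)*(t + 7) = t^3 + 9*t^2 - t - 105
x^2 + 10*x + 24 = (x + 4)*(x + 6)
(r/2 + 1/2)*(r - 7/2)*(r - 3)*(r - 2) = r^4/2 - 15*r^3/4 + 15*r^2/2 + 5*r/4 - 21/2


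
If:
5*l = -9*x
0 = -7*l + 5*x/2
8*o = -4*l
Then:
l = 0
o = 0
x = 0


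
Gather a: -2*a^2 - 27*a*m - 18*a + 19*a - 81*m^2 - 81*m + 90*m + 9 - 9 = -2*a^2 + a*(1 - 27*m) - 81*m^2 + 9*m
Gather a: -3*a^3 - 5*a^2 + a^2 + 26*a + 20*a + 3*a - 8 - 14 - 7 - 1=-3*a^3 - 4*a^2 + 49*a - 30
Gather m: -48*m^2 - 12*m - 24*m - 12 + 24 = -48*m^2 - 36*m + 12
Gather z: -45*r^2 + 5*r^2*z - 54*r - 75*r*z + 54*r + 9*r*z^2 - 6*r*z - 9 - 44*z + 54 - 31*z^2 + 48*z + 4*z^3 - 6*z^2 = -45*r^2 + 4*z^3 + z^2*(9*r - 37) + z*(5*r^2 - 81*r + 4) + 45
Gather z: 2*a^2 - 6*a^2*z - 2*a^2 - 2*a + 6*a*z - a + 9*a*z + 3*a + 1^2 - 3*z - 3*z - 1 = z*(-6*a^2 + 15*a - 6)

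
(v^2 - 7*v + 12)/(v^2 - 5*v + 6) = (v - 4)/(v - 2)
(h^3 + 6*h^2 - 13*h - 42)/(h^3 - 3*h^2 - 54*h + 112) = (h^2 - h - 6)/(h^2 - 10*h + 16)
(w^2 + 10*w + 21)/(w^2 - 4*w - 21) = (w + 7)/(w - 7)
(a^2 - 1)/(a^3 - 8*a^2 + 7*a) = (a + 1)/(a*(a - 7))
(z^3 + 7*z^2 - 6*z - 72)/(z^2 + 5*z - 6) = (z^2 + z - 12)/(z - 1)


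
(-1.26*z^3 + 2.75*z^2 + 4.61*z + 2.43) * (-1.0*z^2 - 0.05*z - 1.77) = 1.26*z^5 - 2.687*z^4 - 2.5173*z^3 - 7.528*z^2 - 8.2812*z - 4.3011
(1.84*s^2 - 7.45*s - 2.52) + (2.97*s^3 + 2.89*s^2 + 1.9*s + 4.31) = 2.97*s^3 + 4.73*s^2 - 5.55*s + 1.79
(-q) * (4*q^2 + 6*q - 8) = -4*q^3 - 6*q^2 + 8*q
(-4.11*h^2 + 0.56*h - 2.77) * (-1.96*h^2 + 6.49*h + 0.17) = 8.0556*h^4 - 27.7715*h^3 + 8.3649*h^2 - 17.8821*h - 0.4709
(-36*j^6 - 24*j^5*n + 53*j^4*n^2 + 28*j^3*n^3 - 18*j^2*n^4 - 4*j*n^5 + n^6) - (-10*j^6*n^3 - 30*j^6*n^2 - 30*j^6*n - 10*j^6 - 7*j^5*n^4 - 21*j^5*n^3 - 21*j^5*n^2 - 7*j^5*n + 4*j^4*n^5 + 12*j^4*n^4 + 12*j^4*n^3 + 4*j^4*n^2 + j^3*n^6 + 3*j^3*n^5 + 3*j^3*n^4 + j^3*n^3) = 10*j^6*n^3 + 30*j^6*n^2 + 30*j^6*n - 26*j^6 + 7*j^5*n^4 + 21*j^5*n^3 + 21*j^5*n^2 - 17*j^5*n - 4*j^4*n^5 - 12*j^4*n^4 - 12*j^4*n^3 + 49*j^4*n^2 - j^3*n^6 - 3*j^3*n^5 - 3*j^3*n^4 + 27*j^3*n^3 - 18*j^2*n^4 - 4*j*n^5 + n^6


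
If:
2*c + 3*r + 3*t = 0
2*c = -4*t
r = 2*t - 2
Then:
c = -12/5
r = 2/5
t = 6/5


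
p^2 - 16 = (p - 4)*(p + 4)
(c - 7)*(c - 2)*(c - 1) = c^3 - 10*c^2 + 23*c - 14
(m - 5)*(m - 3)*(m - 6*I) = m^3 - 8*m^2 - 6*I*m^2 + 15*m + 48*I*m - 90*I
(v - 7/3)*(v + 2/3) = v^2 - 5*v/3 - 14/9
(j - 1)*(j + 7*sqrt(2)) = j^2 - j + 7*sqrt(2)*j - 7*sqrt(2)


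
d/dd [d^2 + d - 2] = 2*d + 1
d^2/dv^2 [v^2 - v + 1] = 2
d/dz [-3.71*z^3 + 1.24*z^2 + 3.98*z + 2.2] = -11.13*z^2 + 2.48*z + 3.98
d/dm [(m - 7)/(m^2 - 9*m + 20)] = (m^2 - 9*m - (m - 7)*(2*m - 9) + 20)/(m^2 - 9*m + 20)^2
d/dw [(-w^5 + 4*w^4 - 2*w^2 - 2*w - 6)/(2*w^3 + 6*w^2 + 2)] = (-2*w^7 - 5*w^6 + 24*w^5 - 3*w^4 + 20*w^3 + 24*w^2 + 32*w - 2)/(2*(w^6 + 6*w^5 + 9*w^4 + 2*w^3 + 6*w^2 + 1))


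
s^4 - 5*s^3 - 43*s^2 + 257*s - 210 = (s - 6)*(s - 5)*(s - 1)*(s + 7)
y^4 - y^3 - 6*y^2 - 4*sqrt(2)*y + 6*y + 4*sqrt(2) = (y - 1)*(y - 2*sqrt(2))*(y + sqrt(2))^2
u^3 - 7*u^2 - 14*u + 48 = (u - 8)*(u - 2)*(u + 3)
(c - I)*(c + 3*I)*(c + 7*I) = c^3 + 9*I*c^2 - 11*c + 21*I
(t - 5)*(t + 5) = t^2 - 25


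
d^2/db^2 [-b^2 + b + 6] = -2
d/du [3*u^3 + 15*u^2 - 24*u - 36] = 9*u^2 + 30*u - 24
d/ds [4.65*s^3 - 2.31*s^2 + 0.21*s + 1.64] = 13.95*s^2 - 4.62*s + 0.21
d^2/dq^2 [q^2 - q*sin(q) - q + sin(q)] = q*sin(q) - sin(q) - 2*cos(q) + 2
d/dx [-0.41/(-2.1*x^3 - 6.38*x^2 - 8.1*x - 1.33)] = (-2.583*x^2 - 5.2316*x - 3.321)/(2.1*x^3 + 6.38*x^2 + 8.1*x + 1.33)^2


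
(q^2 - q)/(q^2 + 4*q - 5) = q/(q + 5)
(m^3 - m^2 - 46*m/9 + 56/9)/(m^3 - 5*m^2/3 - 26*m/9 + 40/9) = (3*m + 7)/(3*m + 5)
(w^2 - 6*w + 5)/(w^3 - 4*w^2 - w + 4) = (w - 5)/(w^2 - 3*w - 4)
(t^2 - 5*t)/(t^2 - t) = (t - 5)/(t - 1)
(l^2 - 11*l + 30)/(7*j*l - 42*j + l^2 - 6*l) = (l - 5)/(7*j + l)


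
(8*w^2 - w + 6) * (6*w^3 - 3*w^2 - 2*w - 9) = 48*w^5 - 30*w^4 + 23*w^3 - 88*w^2 - 3*w - 54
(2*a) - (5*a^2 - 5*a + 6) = -5*a^2 + 7*a - 6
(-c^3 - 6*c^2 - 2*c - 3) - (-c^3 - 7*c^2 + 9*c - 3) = c^2 - 11*c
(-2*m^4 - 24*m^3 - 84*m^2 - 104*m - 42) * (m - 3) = -2*m^5 - 18*m^4 - 12*m^3 + 148*m^2 + 270*m + 126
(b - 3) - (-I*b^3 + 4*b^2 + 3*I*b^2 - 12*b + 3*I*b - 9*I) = I*b^3 - 4*b^2 - 3*I*b^2 + 13*b - 3*I*b - 3 + 9*I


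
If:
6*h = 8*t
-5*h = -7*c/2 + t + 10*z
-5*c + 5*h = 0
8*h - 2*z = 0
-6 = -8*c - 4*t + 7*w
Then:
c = 0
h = 0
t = 0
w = -6/7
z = 0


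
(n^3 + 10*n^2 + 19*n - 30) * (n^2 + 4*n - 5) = n^5 + 14*n^4 + 54*n^3 - 4*n^2 - 215*n + 150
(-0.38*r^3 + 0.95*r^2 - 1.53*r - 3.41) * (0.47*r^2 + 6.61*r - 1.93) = -0.1786*r^5 - 2.0653*r^4 + 6.2938*r^3 - 13.5495*r^2 - 19.5872*r + 6.5813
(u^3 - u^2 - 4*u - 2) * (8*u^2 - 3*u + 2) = 8*u^5 - 11*u^4 - 27*u^3 - 6*u^2 - 2*u - 4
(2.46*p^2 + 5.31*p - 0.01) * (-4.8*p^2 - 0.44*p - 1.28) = -11.808*p^4 - 26.5704*p^3 - 5.4372*p^2 - 6.7924*p + 0.0128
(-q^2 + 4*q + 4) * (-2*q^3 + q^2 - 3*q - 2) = 2*q^5 - 9*q^4 - q^3 - 6*q^2 - 20*q - 8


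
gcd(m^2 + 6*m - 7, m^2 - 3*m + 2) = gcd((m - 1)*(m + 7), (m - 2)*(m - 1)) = m - 1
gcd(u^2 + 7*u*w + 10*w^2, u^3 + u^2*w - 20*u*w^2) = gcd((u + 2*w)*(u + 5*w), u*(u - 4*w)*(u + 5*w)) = u + 5*w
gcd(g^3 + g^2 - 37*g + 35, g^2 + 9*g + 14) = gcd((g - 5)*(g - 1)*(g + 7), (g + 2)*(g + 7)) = g + 7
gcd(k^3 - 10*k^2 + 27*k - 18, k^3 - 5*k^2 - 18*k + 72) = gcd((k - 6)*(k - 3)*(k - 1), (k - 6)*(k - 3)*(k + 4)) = k^2 - 9*k + 18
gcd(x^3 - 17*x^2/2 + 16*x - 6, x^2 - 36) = x - 6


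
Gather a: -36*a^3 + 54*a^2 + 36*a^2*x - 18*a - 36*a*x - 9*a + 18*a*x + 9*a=-36*a^3 + a^2*(36*x + 54) + a*(-18*x - 18)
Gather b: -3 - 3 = -6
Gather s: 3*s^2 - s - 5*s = 3*s^2 - 6*s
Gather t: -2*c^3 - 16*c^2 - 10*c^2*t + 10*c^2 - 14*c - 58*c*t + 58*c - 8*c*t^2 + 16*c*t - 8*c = -2*c^3 - 6*c^2 - 8*c*t^2 + 36*c + t*(-10*c^2 - 42*c)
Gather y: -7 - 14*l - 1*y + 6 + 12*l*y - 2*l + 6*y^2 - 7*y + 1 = -16*l + 6*y^2 + y*(12*l - 8)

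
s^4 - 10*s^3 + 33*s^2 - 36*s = s*(s - 4)*(s - 3)^2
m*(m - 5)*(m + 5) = m^3 - 25*m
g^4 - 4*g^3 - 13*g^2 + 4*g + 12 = (g - 6)*(g - 1)*(g + 1)*(g + 2)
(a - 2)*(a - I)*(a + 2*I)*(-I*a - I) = -I*a^4 + a^3 + I*a^3 - a^2 - 2*a + 2*I*a + 4*I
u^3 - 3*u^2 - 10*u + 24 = (u - 4)*(u - 2)*(u + 3)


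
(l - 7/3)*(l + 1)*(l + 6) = l^3 + 14*l^2/3 - 31*l/3 - 14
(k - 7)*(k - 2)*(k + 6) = k^3 - 3*k^2 - 40*k + 84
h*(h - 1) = h^2 - h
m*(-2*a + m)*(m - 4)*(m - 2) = -2*a*m^3 + 12*a*m^2 - 16*a*m + m^4 - 6*m^3 + 8*m^2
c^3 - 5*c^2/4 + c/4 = c*(c - 1)*(c - 1/4)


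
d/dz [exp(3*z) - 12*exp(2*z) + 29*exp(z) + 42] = (3*exp(2*z) - 24*exp(z) + 29)*exp(z)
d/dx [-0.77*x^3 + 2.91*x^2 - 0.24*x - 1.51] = -2.31*x^2 + 5.82*x - 0.24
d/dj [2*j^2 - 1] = 4*j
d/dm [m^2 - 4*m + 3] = 2*m - 4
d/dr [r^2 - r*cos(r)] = r*sin(r) + 2*r - cos(r)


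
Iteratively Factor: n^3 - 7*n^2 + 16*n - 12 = (n - 3)*(n^2 - 4*n + 4) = (n - 3)*(n - 2)*(n - 2)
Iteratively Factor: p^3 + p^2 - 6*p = (p)*(p^2 + p - 6) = p*(p - 2)*(p + 3)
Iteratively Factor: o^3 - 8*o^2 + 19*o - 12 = (o - 4)*(o^2 - 4*o + 3) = (o - 4)*(o - 3)*(o - 1)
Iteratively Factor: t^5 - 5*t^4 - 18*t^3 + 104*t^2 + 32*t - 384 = (t + 2)*(t^4 - 7*t^3 - 4*t^2 + 112*t - 192) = (t - 3)*(t + 2)*(t^3 - 4*t^2 - 16*t + 64) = (t - 3)*(t + 2)*(t + 4)*(t^2 - 8*t + 16) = (t - 4)*(t - 3)*(t + 2)*(t + 4)*(t - 4)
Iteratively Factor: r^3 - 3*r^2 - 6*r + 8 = (r - 1)*(r^2 - 2*r - 8) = (r - 4)*(r - 1)*(r + 2)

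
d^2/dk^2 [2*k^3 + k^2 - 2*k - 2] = 12*k + 2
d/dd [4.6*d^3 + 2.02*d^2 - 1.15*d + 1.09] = 13.8*d^2 + 4.04*d - 1.15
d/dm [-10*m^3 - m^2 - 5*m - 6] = -30*m^2 - 2*m - 5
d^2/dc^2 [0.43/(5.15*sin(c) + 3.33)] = (-11.404675*sin(c)^2 + 7.374285*sin(c) + 22.80935)/(5.15*sin(c) + 3.33)^3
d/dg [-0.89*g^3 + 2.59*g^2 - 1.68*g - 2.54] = -2.67*g^2 + 5.18*g - 1.68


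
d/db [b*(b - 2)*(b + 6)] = 3*b^2 + 8*b - 12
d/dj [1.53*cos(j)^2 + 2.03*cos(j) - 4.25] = -(3.06*cos(j) + 2.03)*sin(j)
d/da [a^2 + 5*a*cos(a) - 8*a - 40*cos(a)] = -5*a*sin(a) + 2*a + 40*sin(a) + 5*cos(a) - 8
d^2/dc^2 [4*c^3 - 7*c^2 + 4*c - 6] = 24*c - 14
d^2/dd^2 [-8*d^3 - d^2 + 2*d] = -48*d - 2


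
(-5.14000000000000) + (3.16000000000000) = -1.98000000000000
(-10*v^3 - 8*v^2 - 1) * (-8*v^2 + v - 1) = 80*v^5 + 54*v^4 + 2*v^3 + 16*v^2 - v + 1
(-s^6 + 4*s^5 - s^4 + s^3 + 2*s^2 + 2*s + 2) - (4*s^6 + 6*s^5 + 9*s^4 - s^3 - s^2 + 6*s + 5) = -5*s^6 - 2*s^5 - 10*s^4 + 2*s^3 + 3*s^2 - 4*s - 3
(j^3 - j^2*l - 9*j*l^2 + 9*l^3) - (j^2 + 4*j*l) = j^3 - j^2*l - j^2 - 9*j*l^2 - 4*j*l + 9*l^3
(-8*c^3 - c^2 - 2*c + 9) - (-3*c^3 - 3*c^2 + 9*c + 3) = -5*c^3 + 2*c^2 - 11*c + 6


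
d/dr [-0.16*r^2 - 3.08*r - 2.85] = -0.32*r - 3.08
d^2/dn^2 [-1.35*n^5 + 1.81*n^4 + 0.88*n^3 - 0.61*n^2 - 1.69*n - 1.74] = -27.0*n^3 + 21.72*n^2 + 5.28*n - 1.22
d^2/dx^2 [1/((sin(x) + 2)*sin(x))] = 2*(-2*sin(x) - 3 + 1/sin(x) + 6/sin(x)^2 + 4/sin(x)^3)/(sin(x) + 2)^3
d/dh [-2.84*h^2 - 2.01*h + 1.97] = -5.68*h - 2.01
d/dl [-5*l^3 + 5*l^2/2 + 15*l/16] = -15*l^2 + 5*l + 15/16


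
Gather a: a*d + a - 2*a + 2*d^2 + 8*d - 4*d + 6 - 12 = a*(d - 1) + 2*d^2 + 4*d - 6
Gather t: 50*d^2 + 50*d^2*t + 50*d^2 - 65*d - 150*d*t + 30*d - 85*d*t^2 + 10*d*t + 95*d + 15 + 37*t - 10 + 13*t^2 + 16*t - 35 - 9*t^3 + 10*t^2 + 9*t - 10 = 100*d^2 + 60*d - 9*t^3 + t^2*(23 - 85*d) + t*(50*d^2 - 140*d + 62) - 40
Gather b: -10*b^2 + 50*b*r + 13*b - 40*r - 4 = -10*b^2 + b*(50*r + 13) - 40*r - 4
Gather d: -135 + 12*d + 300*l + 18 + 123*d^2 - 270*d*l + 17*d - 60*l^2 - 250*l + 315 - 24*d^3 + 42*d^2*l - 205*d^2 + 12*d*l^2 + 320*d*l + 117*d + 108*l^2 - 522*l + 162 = -24*d^3 + d^2*(42*l - 82) + d*(12*l^2 + 50*l + 146) + 48*l^2 - 472*l + 360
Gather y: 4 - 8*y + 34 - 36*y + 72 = 110 - 44*y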